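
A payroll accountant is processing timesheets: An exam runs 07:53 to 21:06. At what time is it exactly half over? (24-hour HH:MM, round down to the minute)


Start time: 07:53 = 473 minutes from midnight
End time: 21:06 = 1266 minutes from midnight
Sum: 473 + 1266 = 1739
Midpoint: 1739 / 2 = 869 minutes
Convert: 869 / 60 = 14 hours, 29 minutes
Result: 14:29

14:29


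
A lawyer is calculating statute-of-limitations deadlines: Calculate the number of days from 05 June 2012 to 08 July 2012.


Start date: 2012-06-05
End date: 2012-07-08
Jun 2012: +26 days
Jul 2012: +7 days
Total: 33 days

33


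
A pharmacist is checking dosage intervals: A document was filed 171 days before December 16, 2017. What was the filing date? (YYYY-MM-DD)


Start: 2017-12-16
Subtracting 171 days
Days already passed in December: 16
After going back through December: 155 more days to subtract
November 2017: 30 days, 125 remaining
October 2017: 31 days, 94 remaining
September 2017: 30 days, 64 remaining
August 2017: 31 days, 33 remaining
Result: 2017-06-28

2017-06-28


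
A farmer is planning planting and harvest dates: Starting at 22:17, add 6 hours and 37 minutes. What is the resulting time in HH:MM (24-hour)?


Start time: 22:17
Adding: 6 hours 37 minutes
Minutes: 17 + 37 = 54
Hours: 22 + 6 + 0 = 28
Hour wraparound: 28 mod 24 = 4
Result: 04:54

04:54


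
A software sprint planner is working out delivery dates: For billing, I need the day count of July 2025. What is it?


Month: July
Year: 2025
July is a 31-day month
Total: 31 days

31


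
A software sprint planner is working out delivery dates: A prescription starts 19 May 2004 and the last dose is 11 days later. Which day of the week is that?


Start: 2004-05-19 (Wednesday)
Step 1 - find target date: add 11 days
  2004-05-19 + 11 days = 2004-05-30
Step 2 - day of week:
  11 mod 7 = 4
  Wednesday + 4 days -> Sunday
Result: Sunday (2004-05-30)

Sunday


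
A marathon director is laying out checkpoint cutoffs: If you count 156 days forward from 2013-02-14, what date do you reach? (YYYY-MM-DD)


Start: 2013-02-14
Adding 156 days
Days remaining in February: 14
After February: 142 days still to add
March 2013: 31 days, 111 remaining
April 2013: 30 days, 81 remaining
May 2013: 31 days, 50 remaining
June 2013: 30 days, 20 remaining
Result: 2013-07-20

2013-07-20


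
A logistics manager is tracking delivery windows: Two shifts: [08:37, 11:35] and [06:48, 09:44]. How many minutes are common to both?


Interval A: [517, 695] minutes from midnight
Interval B: [408, 584] minutes from midnight
Overlap start = max(517, 408) = 517
Overlap end = min(695, 584) = 584
Overlap = 584 - 517 = 67 minutes

67


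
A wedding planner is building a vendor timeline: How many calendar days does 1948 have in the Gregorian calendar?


Year: 1948
Check leap year rules:
Divisible by 4? Yes
Divisible by 100? No
1948 is a leap year
Days: 366

366


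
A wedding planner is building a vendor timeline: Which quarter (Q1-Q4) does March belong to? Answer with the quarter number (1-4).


Month: March (month 3)
Q1: January-March (months 1-3)
Q2: April-June (months 4-6)
Q3: July-September (months 7-9)
Q4: October-December (months 10-12)
Month 3 falls in Q1

1


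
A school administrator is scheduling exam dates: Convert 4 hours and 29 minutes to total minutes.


Hours: 4
Minutes: 29
Convert hours to minutes: 4 x 60 = 240
Add remaining minutes: 240 + 29 = 269

269


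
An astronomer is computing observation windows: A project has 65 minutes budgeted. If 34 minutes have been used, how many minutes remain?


Total budget: 65 minutes
Time used: 34 minutes
Remaining: 65 - 34 = 31 minutes
Percent used: 52.3%
Percent remaining: 47.7%

31


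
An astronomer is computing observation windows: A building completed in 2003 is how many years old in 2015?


Birth year: 2003
Current year: 2015
Age = current year - birth year
Age = 2015 - 2003 = 12

12


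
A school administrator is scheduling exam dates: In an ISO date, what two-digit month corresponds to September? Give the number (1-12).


Calendar month order:
8. August
9. September <--
10. October
September is month number 9

9


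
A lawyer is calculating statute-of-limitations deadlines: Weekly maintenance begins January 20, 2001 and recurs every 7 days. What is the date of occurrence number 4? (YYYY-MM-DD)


First occurrence: 2001-01-20 (occurrence 1)
Each occurrence is 7 days after the previous.
Occurrence 4 is 3 weeks after the first.
3 weeks = 21 days
2001-01-20 + 21 days = 2001-02-10

2001-02-10


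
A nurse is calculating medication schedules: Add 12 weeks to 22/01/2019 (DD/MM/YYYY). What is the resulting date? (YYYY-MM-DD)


Start: 2019-01-22
Weeks to add: 12
Convert to days: 12 x 7 = 84 days
Add 84 days to 2019-01-22
Result: 2019-04-16

2019-04-16


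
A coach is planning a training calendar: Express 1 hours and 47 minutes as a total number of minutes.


Hours: 1
Extra minutes: 47
Minutes per hour: 60
Hours to minutes: 1 x 60 = 60
Total: 60 + 47 = 107

107


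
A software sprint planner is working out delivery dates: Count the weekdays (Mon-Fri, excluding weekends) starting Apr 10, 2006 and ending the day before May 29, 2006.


Start: 2006-04-10 (Monday)
End (exclusive): 2006-05-29 (Monday)
Total calendar days: 49
Full weeks: 49 // 7 = 7 -> 35 weekdays
Remaining 0 days starting on Monday:
Total business days: 35 + 0 = 35

35


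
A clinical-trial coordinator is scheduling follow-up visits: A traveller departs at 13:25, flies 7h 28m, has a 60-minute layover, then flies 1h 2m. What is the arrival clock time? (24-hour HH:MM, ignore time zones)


Depart: 13:25
Leg 1: +448 min -> 20:53
Layover: +60 min -> 21:53
Leg 2: +62 min -> 22:55
Total travel: 570 minutes = 9h 30m
Arrival: 22:55

22:55


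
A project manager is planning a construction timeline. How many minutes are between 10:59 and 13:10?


Start time: 10:59 = 659 minutes from midnight
End time: 13:10 = 790 minutes from midnight
Difference: 790 - 659 = 131 minutes
That is 2 hours and 11 minutes

131


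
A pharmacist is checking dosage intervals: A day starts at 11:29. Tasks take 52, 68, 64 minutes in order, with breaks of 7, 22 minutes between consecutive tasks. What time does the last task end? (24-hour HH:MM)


Start: 11:29 = 689 min from midnight
  after task 1 (52 min): 12:21
  after break (7 min): 12:28
  after task 2 (68 min): 13:36
  after break (22 min): 13:58
  after task 3 (64 min): 15:02
Total elapsed: 213 minutes
End time: 15:02

15:02


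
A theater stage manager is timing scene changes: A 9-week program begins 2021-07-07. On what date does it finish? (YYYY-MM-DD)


Start: 2021-07-07
Weeks to add: 9
Convert to days: 9 x 7 = 63 days
Add 63 days to 2021-07-07
Result: 2021-09-08

2021-09-08


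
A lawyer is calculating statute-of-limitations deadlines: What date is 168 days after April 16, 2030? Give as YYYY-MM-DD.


Start: 2030-04-16
Adding 168 days
Days remaining in April: 14
After April: 154 days still to add
May 2030: 31 days, 123 remaining
June 2030: 30 days, 93 remaining
July 2030: 31 days, 62 remaining
August 2030: 31 days, 31 remaining
Result: 2030-10-01

2030-10-01


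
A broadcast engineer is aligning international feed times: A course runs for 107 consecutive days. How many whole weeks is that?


Total days: 107
Days per week: 7
Division: 107 / 7 = 15 remainder 2
Complete weeks: 15
Remaining days: 2

15


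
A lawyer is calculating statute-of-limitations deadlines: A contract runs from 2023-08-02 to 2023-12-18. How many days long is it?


Start date: 2023-08-02
End date: 2023-12-18
Aug 2023: +30 days
Sep 2023: +30 days
Oct 2023: +31 days
Nov 2023: +30 days
Dec 2023: +17 days
Total: 138 days

138


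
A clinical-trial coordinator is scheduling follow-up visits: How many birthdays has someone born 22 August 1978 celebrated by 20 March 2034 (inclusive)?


Birth: 1978-08-22
Reference: 2034-03-20
Year difference: 2034 - 1978 = 56
Has birthday (08-22) occurred by 03-20? No
Birthday not yet reached this year -> subtract 1
Age in full years: 55

55


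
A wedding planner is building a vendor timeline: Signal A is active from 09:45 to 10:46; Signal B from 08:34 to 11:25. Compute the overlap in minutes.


Interval A: [585, 646] minutes from midnight
Interval B: [514, 685] minutes from midnight
Overlap start = max(585, 514) = 585
Overlap end = min(646, 685) = 646
Overlap = 646 - 585 = 61 minutes

61


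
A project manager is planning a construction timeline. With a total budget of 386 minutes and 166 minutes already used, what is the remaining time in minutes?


Total budget: 386 minutes
Time used: 166 minutes
Remaining: 386 - 166 = 220 minutes
Percent used: 43.0%
Percent remaining: 57.0%

220


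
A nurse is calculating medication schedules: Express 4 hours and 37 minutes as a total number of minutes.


Hours: 4
Extra minutes: 37
Minutes per hour: 60
Hours to minutes: 4 x 60 = 240
Total: 240 + 37 = 277

277


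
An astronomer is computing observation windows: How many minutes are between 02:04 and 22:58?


Start time: 02:04 = 124 minutes from midnight
End time: 22:58 = 1378 minutes from midnight
Difference: 1378 - 124 = 1254 minutes
That is 20 hours and 54 minutes

1254


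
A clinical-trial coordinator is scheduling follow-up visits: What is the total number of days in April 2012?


Month: April
Year: 2012
April is a 30-day month
Total: 30 days

30


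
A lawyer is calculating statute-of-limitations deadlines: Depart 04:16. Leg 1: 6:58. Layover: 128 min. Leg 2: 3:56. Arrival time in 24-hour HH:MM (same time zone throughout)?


Depart: 04:16
Leg 1: +418 min -> 11:14
Layover: +128 min -> 13:22
Leg 2: +236 min -> 17:18
Total travel: 782 minutes = 13h 2m
Arrival: 17:18

17:18


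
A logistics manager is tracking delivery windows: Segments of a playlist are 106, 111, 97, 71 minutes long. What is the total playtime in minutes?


Durations: 106, 111, 97, 71
Running sum: 106
+ 111 = 217
+ 97 = 314
+ 71 = 385
Total duration: 385 minutes
That is 6 hours and 25 minutes

385


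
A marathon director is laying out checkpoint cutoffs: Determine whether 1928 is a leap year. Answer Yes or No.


Year: 1928
Divisible by 4? 1928 / 4 = 482.0 -> Yes
Divisible by 100? 1928 / 100 = 19.28 -> No
Divisible by 4 but not 100, so it IS a leap year

Yes


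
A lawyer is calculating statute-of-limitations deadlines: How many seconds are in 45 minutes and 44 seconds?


Minutes: 45
Extra seconds: 44
Seconds per minute: 60
Minutes to seconds: 45 x 60 = 2700
Total: 2700 + 44 = 2744

2744


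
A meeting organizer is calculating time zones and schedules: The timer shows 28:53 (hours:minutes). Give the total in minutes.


Hours: 28
Minutes: 53
Convert hours to minutes: 28 x 60 = 1680
Add remaining minutes: 1680 + 53 = 1733

1733


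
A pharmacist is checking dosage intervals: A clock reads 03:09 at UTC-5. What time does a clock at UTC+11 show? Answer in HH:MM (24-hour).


Local time: 03:09 at UTC-5 (offset -5h)
Target zone: UTC+11 (offset 11h)
Difference: 11 - (-5) = 16 hours
Calculation: 3 + (16) = 19
Result: 19:09

19:09


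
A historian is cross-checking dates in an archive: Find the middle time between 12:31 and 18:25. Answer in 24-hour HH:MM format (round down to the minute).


Start time: 12:31 = 751 minutes from midnight
End time: 18:25 = 1105 minutes from midnight
Sum: 751 + 1105 = 1856
Midpoint: 1856 / 2 = 928 minutes
Convert: 928 / 60 = 15 hours, 28 minutes
Result: 15:28

15:28


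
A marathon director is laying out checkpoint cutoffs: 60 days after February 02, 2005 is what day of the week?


Start: 2005-02-02 (Wednesday)
Step 1 - find target date: add 60 days
  2005-02-02 + 60 days = 2005-04-03
Step 2 - day of week:
  60 mod 7 = 4
  Wednesday + 4 days -> Sunday
Result: Sunday (2005-04-03)

Sunday


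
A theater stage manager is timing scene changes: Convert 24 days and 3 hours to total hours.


Days: 24
Extra hours: 3
Hours per day: 24
Days to hours: 24 x 24 = 576
Total: 576 + 3 = 579

579


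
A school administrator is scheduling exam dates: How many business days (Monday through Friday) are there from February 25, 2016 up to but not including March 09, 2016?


Start: 2016-02-25 (Thursday)
End (exclusive): 2016-03-09 (Wednesday)
Total calendar days: 13
Full weeks: 13 // 7 = 1 -> 5 weekdays
Remaining 6 days starting on Thursday:
  Thu(w), Fri(w), Sat(-), Sun(-), Mon(w), Tue(w) -> 4 weekdays
Total business days: 5 + 4 = 9

9


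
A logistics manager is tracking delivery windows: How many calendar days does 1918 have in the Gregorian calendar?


Year: 1918
Check leap year rules:
Divisible by 4? No
1918 is not a leap year
Days: 365

365


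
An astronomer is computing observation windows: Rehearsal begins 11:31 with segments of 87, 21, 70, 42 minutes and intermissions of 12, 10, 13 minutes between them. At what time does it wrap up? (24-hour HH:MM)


Start: 11:31 = 691 min from midnight
  after task 1 (87 min): 12:58
  after break (12 min): 13:10
  after task 2 (21 min): 13:31
  after break (10 min): 13:41
  after task 3 (70 min): 14:51
  after break (13 min): 15:04
  after task 4 (42 min): 15:46
Total elapsed: 255 minutes
End time: 15:46

15:46


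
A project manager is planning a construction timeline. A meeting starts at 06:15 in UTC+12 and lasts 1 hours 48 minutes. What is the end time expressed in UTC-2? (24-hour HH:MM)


Start: 06:15 in UTC+12
Step 1 - add duration:
  minutes: 15 + 48 = 63 (carry 1h)
  hours: 6 + 1 + 1 = 8
  end in UTC+12: 08:03
Step 2 - convert UTC+12 -> UTC-2:
  offset difference: -2 - (12) = -14 hours
  8 + (-14) = -6 -> mod 24 = 18
Result: 18:03 in UTC-2

18:03


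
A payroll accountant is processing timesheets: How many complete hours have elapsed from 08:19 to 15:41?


Start: 08:19
End: 15:41
Hour difference: 15 - 8 = 7 hours
Minute difference: 41 - 19 = 22 minutes
Total minutes: 442
Complete hours: 442 / 60 = 7 (remainder 22)

7


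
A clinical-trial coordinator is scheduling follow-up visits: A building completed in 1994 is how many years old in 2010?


Birth year: 1994
Current year: 2010
Age = current year - birth year
Age = 2010 - 1994 = 16

16


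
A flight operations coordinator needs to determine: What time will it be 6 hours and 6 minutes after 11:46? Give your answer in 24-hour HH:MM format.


Start time: 11:46
Adding: 6 hours 6 minutes
Minutes: 46 + 6 = 52
Hours: 11 + 6 + 0 = 17
Result: 17:52

17:52


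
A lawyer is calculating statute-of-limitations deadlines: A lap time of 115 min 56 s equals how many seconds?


Minutes: 115
Seconds: 56
Convert minutes to seconds: 115 x 60 = 6900
Add remaining seconds: 6900 + 56 = 6956

6956


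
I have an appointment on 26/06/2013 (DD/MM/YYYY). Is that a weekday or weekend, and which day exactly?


Date: 2013-06-26
January 1, 2013 is a Tuesday
Day of year: 177
Offset from Jan 1: 176 days
176 mod 7 = 1
Result: Wednesday

Wednesday


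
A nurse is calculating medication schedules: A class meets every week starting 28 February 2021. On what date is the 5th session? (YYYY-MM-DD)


First occurrence: 2021-02-28 (occurrence 1)
Each occurrence is 7 days after the previous.
Occurrence 5 is 4 weeks after the first.
4 weeks = 28 days
2021-02-28 + 28 days = 2021-03-28

2021-03-28


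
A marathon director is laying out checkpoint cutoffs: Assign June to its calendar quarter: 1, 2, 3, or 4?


Month: June (month 6)
Q1: January-March (months 1-3)
Q2: April-June (months 4-6)
Q3: July-September (months 7-9)
Q4: October-December (months 10-12)
Month 6 falls in Q2

2


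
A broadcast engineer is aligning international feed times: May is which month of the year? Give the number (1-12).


Calendar month order:
4. April
5. May <--
6. June
May is month number 5

5


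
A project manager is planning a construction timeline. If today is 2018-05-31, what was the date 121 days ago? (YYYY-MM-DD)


Start: 2018-05-31
Subtracting 121 days
Days already passed in May: 31
After going back through May: 90 more days to subtract
April 2018: 30 days, 60 remaining
March 2018: 31 days, 29 remaining
February 2018: 28 days, 1 remaining
January 2018 has 31 days, need 1
Result: 2018-01-30

2018-01-30


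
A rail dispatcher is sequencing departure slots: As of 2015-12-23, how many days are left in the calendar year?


Start: December 23, 2015
End: December 31, 2015
Days left in December: 8
Total: 8 days

8


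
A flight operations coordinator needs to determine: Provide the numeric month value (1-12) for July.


Calendar month order:
6. June
7. July <--
8. August
July is month number 7

7


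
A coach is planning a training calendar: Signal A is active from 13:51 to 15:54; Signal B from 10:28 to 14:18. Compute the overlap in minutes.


Interval A: [831, 954] minutes from midnight
Interval B: [628, 858] minutes from midnight
Overlap start = max(831, 628) = 831
Overlap end = min(954, 858) = 858
Overlap = 858 - 831 = 27 minutes

27


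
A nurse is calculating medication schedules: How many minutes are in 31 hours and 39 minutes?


Hours: 31
Minutes: 39
Convert hours to minutes: 31 x 60 = 1860
Add remaining minutes: 1860 + 39 = 1899

1899


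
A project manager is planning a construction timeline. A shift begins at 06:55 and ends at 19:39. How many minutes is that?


Start time: 06:55 = 415 minutes from midnight
End time: 19:39 = 1179 minutes from midnight
Difference: 1179 - 415 = 764 minutes
That is 12 hours and 44 minutes

764


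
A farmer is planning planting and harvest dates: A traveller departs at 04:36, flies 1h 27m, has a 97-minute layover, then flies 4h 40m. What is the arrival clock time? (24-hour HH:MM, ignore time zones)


Depart: 04:36
Leg 1: +87 min -> 06:03
Layover: +97 min -> 07:40
Leg 2: +280 min -> 12:20
Total travel: 464 minutes = 7h 44m
Arrival: 12:20

12:20


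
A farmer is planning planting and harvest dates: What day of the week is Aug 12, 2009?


Date: 2009-08-12
January 1, 2009 is a Thursday
Day of year: 224
Offset from Jan 1: 223 days
223 mod 7 = 6
Result: Wednesday

Wednesday


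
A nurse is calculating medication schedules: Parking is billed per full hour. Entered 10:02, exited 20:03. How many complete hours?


Start: 10:02
End: 20:03
Hour difference: 20 - 10 = 10 hours
Minute difference: 3 - 2 = 1 minutes
Total minutes: 601
Complete hours: 601 / 60 = 10 (remainder 1)

10


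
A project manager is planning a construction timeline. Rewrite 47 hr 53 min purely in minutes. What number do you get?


Hours: 47
Extra minutes: 53
Minutes per hour: 60
Hours to minutes: 47 x 60 = 2820
Total: 2820 + 53 = 2873

2873


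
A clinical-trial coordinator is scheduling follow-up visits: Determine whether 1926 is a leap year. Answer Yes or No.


Year: 1926
Divisible by 4? 1926 / 4 = 481.5 -> No
Not divisible by 4, so NOT a leap year

No


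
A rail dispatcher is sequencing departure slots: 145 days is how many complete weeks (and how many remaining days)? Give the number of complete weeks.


Total days: 145
Days per week: 7
Division: 145 / 7 = 20 remainder 5
Complete weeks: 20
Remaining days: 5

20


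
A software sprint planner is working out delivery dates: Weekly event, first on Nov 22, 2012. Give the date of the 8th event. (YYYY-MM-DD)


First occurrence: 2012-11-22 (occurrence 1)
Each occurrence is 7 days after the previous.
Occurrence 8 is 7 weeks after the first.
7 weeks = 49 days
2012-11-22 + 49 days = 2013-01-10

2013-01-10


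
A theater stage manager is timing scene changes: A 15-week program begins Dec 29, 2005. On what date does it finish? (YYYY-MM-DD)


Start: 2005-12-29
Weeks to add: 15
Convert to days: 15 x 7 = 105 days
Add 105 days to 2005-12-29
Result: 2006-04-13

2006-04-13


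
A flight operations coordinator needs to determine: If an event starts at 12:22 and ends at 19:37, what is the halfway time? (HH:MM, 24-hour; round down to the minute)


Start time: 12:22 = 742 minutes from midnight
End time: 19:37 = 1177 minutes from midnight
Sum: 742 + 1177 = 1919
Midpoint: 1919 / 2 = 959 minutes
Convert: 959 / 60 = 15 hours, 59 minutes
Result: 15:59

15:59


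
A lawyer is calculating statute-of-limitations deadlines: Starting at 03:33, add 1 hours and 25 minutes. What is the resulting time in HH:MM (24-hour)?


Start time: 03:33
Adding: 1 hours 25 minutes
Minutes: 33 + 25 = 58
Hours: 3 + 1 + 0 = 4
Result: 04:58

04:58


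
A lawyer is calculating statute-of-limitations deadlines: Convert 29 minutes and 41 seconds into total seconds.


Minutes: 29
Seconds: 41
Convert minutes to seconds: 29 x 60 = 1740
Add remaining seconds: 1740 + 41 = 1781

1781


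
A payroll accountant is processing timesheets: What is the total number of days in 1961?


Year: 1961
Check leap year rules:
Divisible by 4? No
1961 is not a leap year
Days: 365

365


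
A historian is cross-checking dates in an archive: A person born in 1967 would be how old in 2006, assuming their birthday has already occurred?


Birth year: 1967
Current year: 2006
Age = current year - birth year
Age = 2006 - 1967 = 39

39


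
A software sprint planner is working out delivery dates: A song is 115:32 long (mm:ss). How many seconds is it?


Minutes: 115
Extra seconds: 32
Seconds per minute: 60
Minutes to seconds: 115 x 60 = 6900
Total: 6900 + 32 = 6932

6932


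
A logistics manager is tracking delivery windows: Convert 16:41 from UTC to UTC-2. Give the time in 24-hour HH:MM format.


Local time: 16:41 at UTC (offset 0h)
Target zone: UTC-2 (offset -2h)
Difference: -2 - (0) = -2 hours
Calculation: 16 + (-2) = 14
Result: 14:41

14:41


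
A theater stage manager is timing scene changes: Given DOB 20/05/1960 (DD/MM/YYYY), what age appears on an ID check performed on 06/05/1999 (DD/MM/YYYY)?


Birth: 1960-05-20
Reference: 1999-05-06
Year difference: 1999 - 1960 = 39
Has birthday (05-20) occurred by 05-06? No
Birthday not yet reached this year -> subtract 1
Age in full years: 38

38


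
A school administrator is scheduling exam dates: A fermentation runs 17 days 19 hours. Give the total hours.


Days: 17
Extra hours: 19
Hours per day: 24
Days to hours: 17 x 24 = 408
Total: 408 + 19 = 427

427


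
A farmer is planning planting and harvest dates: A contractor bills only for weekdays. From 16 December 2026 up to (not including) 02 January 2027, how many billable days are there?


Start: 2026-12-16 (Wednesday)
End (exclusive): 2027-01-02 (Saturday)
Total calendar days: 17
Full weeks: 17 // 7 = 2 -> 10 weekdays
Remaining 3 days starting on Wednesday:
  Wed(w), Thu(w), Fri(w) -> 3 weekdays
Total business days: 10 + 3 = 13

13


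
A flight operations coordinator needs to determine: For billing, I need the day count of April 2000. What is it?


Month: April
Year: 2000
April is a 30-day month
Total: 30 days

30


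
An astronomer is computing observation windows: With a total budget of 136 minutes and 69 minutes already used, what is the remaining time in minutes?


Total budget: 136 minutes
Time used: 69 minutes
Remaining: 136 - 69 = 67 minutes
Percent used: 50.7%
Percent remaining: 49.3%

67


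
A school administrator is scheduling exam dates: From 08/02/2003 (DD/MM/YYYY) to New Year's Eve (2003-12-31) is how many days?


Start: February 08, 2003
End: December 31, 2003
Days left in February: 20
March: 31
April: 30
May: 31
June: 30
... plus remaining months
Sum of remaining months: 306
Total: 20 + 306 = 326

326


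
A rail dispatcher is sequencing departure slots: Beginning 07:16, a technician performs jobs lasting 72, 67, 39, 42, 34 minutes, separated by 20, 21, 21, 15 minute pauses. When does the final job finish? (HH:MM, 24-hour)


Start: 07:16 = 436 min from midnight
  after task 1 (72 min): 08:28
  after break (20 min): 08:48
  after task 2 (67 min): 09:55
  after break (21 min): 10:16
  after task 3 (39 min): 10:55
  after break (21 min): 11:16
  after task 4 (42 min): 11:58
  after break (15 min): 12:13
  after task 5 (34 min): 12:47
Total elapsed: 331 minutes
End time: 12:47

12:47


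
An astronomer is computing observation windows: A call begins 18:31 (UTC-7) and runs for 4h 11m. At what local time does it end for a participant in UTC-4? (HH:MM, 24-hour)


Start: 18:31 in UTC-7
Step 1 - add duration:
  minutes: 31 + 11 = 42
  hours: 18 + 4 + 0 = 22
  end in UTC-7: 22:42
Step 2 - convert UTC-7 -> UTC-4:
  offset difference: -4 - (-7) = 3 hours
  22 + (3) = 25 -> mod 24 = 1
Result: 01:42 in UTC-4

01:42


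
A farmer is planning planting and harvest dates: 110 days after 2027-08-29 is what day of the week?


Start: 2027-08-29 (Sunday)
Step 1 - find target date: add 110 days
  2027-08-29 + 110 days = 2027-12-17
Step 2 - day of week:
  110 mod 7 = 5
  Sunday + 5 days -> Friday
Result: Friday (2027-12-17)

Friday


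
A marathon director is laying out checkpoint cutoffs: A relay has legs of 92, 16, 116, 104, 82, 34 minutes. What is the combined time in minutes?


Durations: 92, 16, 116, 104, 82, 34
Running sum: 92
+ 16 = 108
+ 116 = 224
+ 104 = 328
+ 82 = 410
+ 34 = 444
Total duration: 444 minutes
That is 7 hours and 24 minutes

444


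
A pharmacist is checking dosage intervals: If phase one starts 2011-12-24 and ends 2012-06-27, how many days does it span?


Start date: 2011-12-24
End date: 2012-06-27
Dec 2011: +8 days
Jan 2012: +31 days
Feb 2012: +29 days
... (4 more months)
Total: 186 days

186


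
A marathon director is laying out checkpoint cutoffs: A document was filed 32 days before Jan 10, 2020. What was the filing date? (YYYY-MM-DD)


Start: 2020-01-10
Subtracting 32 days
Days already passed in January: 10
After going back through January: 22 more days to subtract
December 2019 has 31 days, need 22
Result: 2019-12-09

2019-12-09


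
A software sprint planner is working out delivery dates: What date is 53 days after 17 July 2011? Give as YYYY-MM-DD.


Start: 2011-07-17
Adding 53 days
Days remaining in July: 14
After July: 39 days still to add
August 2011: 31 days, 8 remaining
September 2011 has 30 days, need 8
Result: 2011-09-08

2011-09-08


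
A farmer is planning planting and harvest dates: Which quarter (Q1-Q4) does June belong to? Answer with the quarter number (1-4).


Month: June (month 6)
Q1: January-March (months 1-3)
Q2: April-June (months 4-6)
Q3: July-September (months 7-9)
Q4: October-December (months 10-12)
Month 6 falls in Q2

2


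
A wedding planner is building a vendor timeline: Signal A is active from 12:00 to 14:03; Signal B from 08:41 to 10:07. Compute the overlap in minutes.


Interval A: [720, 843] minutes from midnight
Interval B: [521, 607] minutes from midnight
Overlap start = max(720, 521) = 720
Overlap end = min(843, 607) = 607
End <= start, so the intervals do not overlap: 0 minutes

0


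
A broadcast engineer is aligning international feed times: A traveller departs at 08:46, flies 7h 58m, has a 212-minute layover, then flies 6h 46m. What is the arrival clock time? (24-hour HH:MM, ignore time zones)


Depart: 08:46
Leg 1: +478 min -> 16:44
Layover: +212 min -> 20:16
Leg 2: +406 min -> 03:02
Total travel: 1096 minutes = 18h 16m
Arrival: 03:02

03:02


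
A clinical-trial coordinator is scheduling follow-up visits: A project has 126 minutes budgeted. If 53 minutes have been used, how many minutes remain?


Total budget: 126 minutes
Time used: 53 minutes
Remaining: 126 - 53 = 73 minutes
Percent used: 42.1%
Percent remaining: 57.9%

73


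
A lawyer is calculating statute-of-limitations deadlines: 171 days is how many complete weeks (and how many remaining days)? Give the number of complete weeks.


Total days: 171
Days per week: 7
Division: 171 / 7 = 24 remainder 3
Complete weeks: 24
Remaining days: 3

24


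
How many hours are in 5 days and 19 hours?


Days: 5
Extra hours: 19
Hours per day: 24
Days to hours: 5 x 24 = 120
Total: 120 + 19 = 139

139


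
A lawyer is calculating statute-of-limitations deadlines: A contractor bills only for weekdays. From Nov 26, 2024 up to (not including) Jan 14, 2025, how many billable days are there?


Start: 2024-11-26 (Tuesday)
End (exclusive): 2025-01-14 (Tuesday)
Total calendar days: 49
Full weeks: 49 // 7 = 7 -> 35 weekdays
Remaining 0 days starting on Tuesday:
Total business days: 35 + 0 = 35

35


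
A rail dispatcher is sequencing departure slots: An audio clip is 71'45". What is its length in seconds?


Minutes: 71
Seconds: 45
Convert minutes to seconds: 71 x 60 = 4260
Add remaining seconds: 4260 + 45 = 4305

4305


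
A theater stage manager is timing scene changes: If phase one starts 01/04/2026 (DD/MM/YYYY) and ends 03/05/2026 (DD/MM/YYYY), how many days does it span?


Start date: 2026-04-01
End date: 2026-05-03
Apr 2026: +30 days
May 2026: +2 days
Total: 32 days

32


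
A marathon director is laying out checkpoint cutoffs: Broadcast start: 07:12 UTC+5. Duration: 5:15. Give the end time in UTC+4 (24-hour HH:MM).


Start: 07:12 in UTC+5
Step 1 - add duration:
  minutes: 12 + 15 = 27
  hours: 7 + 5 + 0 = 12
  end in UTC+5: 12:27
Step 2 - convert UTC+5 -> UTC+4:
  offset difference: 4 - (5) = -1 hours
  12 + (-1) = 11 -> mod 24 = 11
Result: 11:27 in UTC+4

11:27


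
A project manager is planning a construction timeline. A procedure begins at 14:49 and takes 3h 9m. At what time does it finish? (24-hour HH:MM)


Start time: 14:49
Adding: 3 hours 9 minutes
Minutes: 49 + 9 = 58
Hours: 14 + 3 + 0 = 17
Result: 17:58

17:58


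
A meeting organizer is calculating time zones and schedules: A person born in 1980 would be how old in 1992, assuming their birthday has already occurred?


Birth year: 1980
Current year: 1992
Age = current year - birth year
Age = 1992 - 1980 = 12

12


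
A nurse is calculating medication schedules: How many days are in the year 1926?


Year: 1926
Check leap year rules:
Divisible by 4? No
1926 is not a leap year
Days: 365

365


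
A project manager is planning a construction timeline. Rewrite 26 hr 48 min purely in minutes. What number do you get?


Hours: 26
Extra minutes: 48
Minutes per hour: 60
Hours to minutes: 26 x 60 = 1560
Total: 1560 + 48 = 1608

1608


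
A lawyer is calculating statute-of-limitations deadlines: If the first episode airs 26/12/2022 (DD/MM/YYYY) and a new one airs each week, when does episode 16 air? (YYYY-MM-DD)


First occurrence: 2022-12-26 (occurrence 1)
Each occurrence is 7 days after the previous.
Occurrence 16 is 15 weeks after the first.
15 weeks = 105 days
2022-12-26 + 105 days = 2023-04-10

2023-04-10


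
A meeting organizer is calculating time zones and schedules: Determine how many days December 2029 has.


Month: December
Year: 2029
December is a 31-day month
Total: 31 days

31


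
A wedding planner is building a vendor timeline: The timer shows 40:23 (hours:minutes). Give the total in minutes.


Hours: 40
Minutes: 23
Convert hours to minutes: 40 x 60 = 2400
Add remaining minutes: 2400 + 23 = 2423

2423


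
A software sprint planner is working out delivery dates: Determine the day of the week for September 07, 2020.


Date: 2020-09-07
January 1, 2020 is a Wednesday
Day of year: 251
Offset from Jan 1: 250 days
250 mod 7 = 5
Result: Monday

Monday


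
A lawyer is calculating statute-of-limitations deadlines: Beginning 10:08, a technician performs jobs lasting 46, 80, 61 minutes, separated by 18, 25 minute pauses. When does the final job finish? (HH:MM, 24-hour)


Start: 10:08 = 608 min from midnight
  after task 1 (46 min): 10:54
  after break (18 min): 11:12
  after task 2 (80 min): 12:32
  after break (25 min): 12:57
  after task 3 (61 min): 13:58
Total elapsed: 230 minutes
End time: 13:58

13:58


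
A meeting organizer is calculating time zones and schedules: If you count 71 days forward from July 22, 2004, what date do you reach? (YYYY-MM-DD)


Start: 2004-07-22
Adding 71 days
Days remaining in July: 9
After July: 62 days still to add
August 2004: 31 days, 31 remaining
September 2004: 30 days, 1 remaining
October 2004 has 31 days, need 1
Result: 2004-10-01

2004-10-01


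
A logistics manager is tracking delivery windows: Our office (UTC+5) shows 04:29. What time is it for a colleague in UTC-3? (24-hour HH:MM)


Local time: 04:29 at UTC+5 (offset 5h)
Target zone: UTC-3 (offset -3h)
Difference: -3 - (5) = -8 hours
Calculation: 4 + (-8) = -4
Wraparound: (-4) mod 24 = 20
Result: 20:29

20:29


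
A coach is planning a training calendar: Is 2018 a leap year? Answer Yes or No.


Year: 2018
Divisible by 4? 2018 / 4 = 504.5 -> No
Not divisible by 4, so NOT a leap year

No


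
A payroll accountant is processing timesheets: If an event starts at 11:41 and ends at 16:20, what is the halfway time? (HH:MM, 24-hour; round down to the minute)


Start time: 11:41 = 701 minutes from midnight
End time: 16:20 = 980 minutes from midnight
Sum: 701 + 980 = 1681
Midpoint: 1681 / 2 = 840 minutes
Convert: 840 / 60 = 14 hours, 0 minutes
Result: 14:00

14:00


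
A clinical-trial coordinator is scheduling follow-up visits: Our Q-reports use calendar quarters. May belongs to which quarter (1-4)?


Month: May (month 5)
Q1: January-March (months 1-3)
Q2: April-June (months 4-6)
Q3: July-September (months 7-9)
Q4: October-December (months 10-12)
Month 5 falls in Q2

2


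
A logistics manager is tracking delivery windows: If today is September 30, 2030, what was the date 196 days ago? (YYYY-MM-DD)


Start: 2030-09-30
Subtracting 196 days
Days already passed in September: 30
After going back through September: 166 more days to subtract
August 2030: 31 days, 135 remaining
July 2030: 31 days, 104 remaining
June 2030: 30 days, 74 remaining
May 2030: 31 days, 43 remaining
Result: 2030-03-18

2030-03-18


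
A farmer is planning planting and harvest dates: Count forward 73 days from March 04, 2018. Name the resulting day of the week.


Start: 2018-03-04 (Sunday)
Step 1 - find target date: add 73 days
  2018-03-04 + 73 days = 2018-05-16
Step 2 - day of week:
  73 mod 7 = 3
  Sunday + 3 days -> Wednesday
Result: Wednesday (2018-05-16)

Wednesday


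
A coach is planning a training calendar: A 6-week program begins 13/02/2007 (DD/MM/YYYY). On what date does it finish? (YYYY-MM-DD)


Start: 2007-02-13
Weeks to add: 6
Convert to days: 6 x 7 = 42 days
Add 42 days to 2007-02-13
Result: 2007-03-27

2007-03-27


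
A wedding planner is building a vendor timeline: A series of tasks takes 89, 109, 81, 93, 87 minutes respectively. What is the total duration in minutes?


Durations: 89, 109, 81, 93, 87
Running sum: 89
+ 109 = 198
+ 81 = 279
+ 93 = 372
+ 87 = 459
Total duration: 459 minutes
That is 7 hours and 39 minutes

459


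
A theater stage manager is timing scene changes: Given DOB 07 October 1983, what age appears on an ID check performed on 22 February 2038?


Birth: 1983-10-07
Reference: 2038-02-22
Year difference: 2038 - 1983 = 55
Has birthday (10-07) occurred by 02-22? No
Birthday not yet reached this year -> subtract 1
Age in full years: 54

54


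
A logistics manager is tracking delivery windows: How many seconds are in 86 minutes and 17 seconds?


Minutes: 86
Extra seconds: 17
Seconds per minute: 60
Minutes to seconds: 86 x 60 = 5160
Total: 5160 + 17 = 5177

5177


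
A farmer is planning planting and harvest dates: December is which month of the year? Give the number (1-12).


Calendar month order:
11. November
12. December <--
December is month number 12

12


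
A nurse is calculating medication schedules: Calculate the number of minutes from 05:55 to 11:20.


Start time: 05:55 = 355 minutes from midnight
End time: 11:20 = 680 minutes from midnight
Difference: 680 - 355 = 325 minutes
That is 5 hours and 25 minutes

325


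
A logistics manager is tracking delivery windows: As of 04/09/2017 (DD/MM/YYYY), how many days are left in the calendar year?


Start: September 04, 2017
End: December 31, 2017
Days left in September: 26
October: 31
November: 30
December: 31
Sum of remaining months: 92
Total: 26 + 92 = 118

118


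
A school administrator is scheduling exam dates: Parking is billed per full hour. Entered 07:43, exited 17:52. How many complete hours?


Start: 07:43
End: 17:52
Hour difference: 17 - 7 = 10 hours
Minute difference: 52 - 43 = 9 minutes
Total minutes: 609
Complete hours: 609 / 60 = 10 (remainder 9)

10


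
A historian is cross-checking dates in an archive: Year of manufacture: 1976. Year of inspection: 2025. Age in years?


Birth year: 1976
Current year: 2025
Age = current year - birth year
Age = 2025 - 1976 = 49

49


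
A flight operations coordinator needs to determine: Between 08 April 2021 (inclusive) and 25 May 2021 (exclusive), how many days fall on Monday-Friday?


Start: 2021-04-08 (Thursday)
End (exclusive): 2021-05-25 (Tuesday)
Total calendar days: 47
Full weeks: 47 // 7 = 6 -> 30 weekdays
Remaining 5 days starting on Thursday:
  Thu(w), Fri(w), Sat(-), Sun(-), Mon(w) -> 3 weekdays
Total business days: 30 + 3 = 33

33


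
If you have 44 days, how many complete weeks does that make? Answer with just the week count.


Total days: 44
Days per week: 7
Division: 44 / 7 = 6 remainder 2
Complete weeks: 6
Remaining days: 2

6


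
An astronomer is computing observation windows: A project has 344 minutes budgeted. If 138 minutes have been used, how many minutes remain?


Total budget: 344 minutes
Time used: 138 minutes
Remaining: 344 - 138 = 206 minutes
Percent used: 40.1%
Percent remaining: 59.9%

206


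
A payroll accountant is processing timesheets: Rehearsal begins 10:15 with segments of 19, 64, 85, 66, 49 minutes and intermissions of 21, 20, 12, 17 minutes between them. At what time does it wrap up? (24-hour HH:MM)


Start: 10:15 = 615 min from midnight
  after task 1 (19 min): 10:34
  after break (21 min): 10:55
  after task 2 (64 min): 11:59
  after break (20 min): 12:19
  after task 3 (85 min): 13:44
  after break (12 min): 13:56
  after task 4 (66 min): 15:02
  after break (17 min): 15:19
  after task 5 (49 min): 16:08
Total elapsed: 353 minutes
End time: 16:08

16:08


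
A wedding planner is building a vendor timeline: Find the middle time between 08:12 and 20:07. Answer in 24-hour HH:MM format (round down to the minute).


Start time: 08:12 = 492 minutes from midnight
End time: 20:07 = 1207 minutes from midnight
Sum: 492 + 1207 = 1699
Midpoint: 1699 / 2 = 849 minutes
Convert: 849 / 60 = 14 hours, 9 minutes
Result: 14:09

14:09


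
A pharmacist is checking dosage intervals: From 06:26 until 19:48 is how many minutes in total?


Start time: 06:26 = 386 minutes from midnight
End time: 19:48 = 1188 minutes from midnight
Difference: 1188 - 386 = 802 minutes
That is 13 hours and 22 minutes

802


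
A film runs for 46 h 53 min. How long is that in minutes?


Hours: 46
Minutes: 53
Convert hours to minutes: 46 x 60 = 2760
Add remaining minutes: 2760 + 53 = 2813

2813


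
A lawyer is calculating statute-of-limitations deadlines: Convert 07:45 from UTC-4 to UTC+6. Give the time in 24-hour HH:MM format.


Local time: 07:45 at UTC-4 (offset -4h)
Target zone: UTC+6 (offset 6h)
Difference: 6 - (-4) = 10 hours
Calculation: 7 + (10) = 17
Result: 17:45

17:45


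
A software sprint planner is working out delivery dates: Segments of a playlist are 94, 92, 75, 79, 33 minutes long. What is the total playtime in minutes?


Durations: 94, 92, 75, 79, 33
Running sum: 94
+ 92 = 186
+ 75 = 261
+ 79 = 340
+ 33 = 373
Total duration: 373 minutes
That is 6 hours and 13 minutes

373


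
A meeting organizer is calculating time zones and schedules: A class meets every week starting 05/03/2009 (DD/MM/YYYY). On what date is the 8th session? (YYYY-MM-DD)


First occurrence: 2009-03-05 (occurrence 1)
Each occurrence is 7 days after the previous.
Occurrence 8 is 7 weeks after the first.
7 weeks = 49 days
2009-03-05 + 49 days = 2009-04-23

2009-04-23
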